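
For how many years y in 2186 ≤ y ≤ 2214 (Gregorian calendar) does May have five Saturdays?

May has 31 days; it has five Saturdays when Saturday falls among the first (month-length − 28) days — i.e. when May 1 is one of Saturday/Friday/Thursday.
May 1 by year: 2186:Mon 2187:Tue 2188:Thu✓ 2189:Fri✓ 2190:Sat✓ 2191:Sun 2192:Tue 2193:Wed 2194:Thu✓ 2195:Fri✓ 2196:Sun 2197:Mon 2198:Tue 2199:Wed 2200:Thu✓ 2201:Fri✓ 2202:Sat✓ 2203:Sun 2204:Tue 2205:Wed 2206:Thu✓ 2207:Fri✓ 2208:Sun 2209:Mon 2210:Tue 2211:Wed 2212:Fri✓ 2213:Sat✓ 2214:Sun
Years with five Saturdays: 2188, 2189, 2190, 2194, 2195, 2200, 2201, 2202, 2206, 2207, 2212, 2213 → 12.

12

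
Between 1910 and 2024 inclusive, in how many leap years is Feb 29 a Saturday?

Leap years in 1910–2024: 29 of them.
Feb 29 weekday advances by 5 (mod 7) from one leap year to the next four years later (or differs when a century non-leap intervenes).
Leap-day weekdays: 1912:Thu 1916:Tue 1920:Sun 1924:Fri 1928:Wed 1932:Mon 1936:Sat✓ 1940:Thu 1944:Tue 1948:Sun 1952:Fri 1956:Wed 1960:Mon …(3 more)… 1976:Sun 1980:Fri 1984:Wed 1988:Mon 1992:Sat✓ 1996:Thu 2000:Tue 2004:Sun 2008:Fri 2012:Wed 2016:Mon 2020:Sat✓ 2024:Thu
Saturday: 1936, 1964, 1992, 2020 → 4.

4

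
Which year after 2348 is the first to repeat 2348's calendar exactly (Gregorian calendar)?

2376

Two years share a calendar iff Jan 1 falls on the same weekday and both are leap or both are common. 2348: Jan 1 is Thursday, leap year.
2349: Jan 1 Saturday, common
2350: Jan 1 Sunday, common
2351: Jan 1 Monday, common
2352: Jan 1 Tuesday, leap
2353: Jan 1 Thursday, common
2354: Jan 1 Friday, common
2355: Jan 1 Saturday, common
2356: Jan 1 Sunday, leap
2357: Jan 1 Tuesday, common
2358: Jan 1 Wednesday, common
2359: Jan 1 Thursday, common
2360: Jan 1 Friday, leap
2361: Jan 1 Sunday, common
2362: Jan 1 Monday, common
2363: Jan 1 Tuesday, common
2364: Jan 1 Wednesday, leap
2365: Jan 1 Friday, common
2366: Jan 1 Saturday, common
2367: Jan 1 Sunday, common
2368: Jan 1 Monday, leap
2369: Jan 1 Wednesday, common
2370: Jan 1 Thursday, common
2371: Jan 1 Friday, common
2372: Jan 1 Saturday, leap
2373: Jan 1 Monday, common
2374: Jan 1 Tuesday, common
2375: Jan 1 Wednesday, common
2376: Jan 1 Thursday, leap
2376 matches on both conditions.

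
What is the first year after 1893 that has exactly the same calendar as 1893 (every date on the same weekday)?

1899

Two years share a calendar iff Jan 1 falls on the same weekday and both are leap or both are common. 1893: Jan 1 is Sunday, common year.
1894: Jan 1 Monday, common
1895: Jan 1 Tuesday, common
1896: Jan 1 Wednesday, leap
1897: Jan 1 Friday, common
1898: Jan 1 Saturday, common
1899: Jan 1 Sunday, common
1899 matches on both conditions.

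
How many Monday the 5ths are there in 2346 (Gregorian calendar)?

1

Check the 5th of each month of 2346: Jan 5: Sat, Feb 5: Tue, Mar 5: Tue, Apr 5: Fri, May 5: Sun, Jun 5: Wed, Jul 5: Fri, Aug 5: Mon, Sep 5: Thu, Oct 5: Sat, Nov 5: Tue, Dec 5: Thu.
Monday occurs in August — 1 month.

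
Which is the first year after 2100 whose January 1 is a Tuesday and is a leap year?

Jan 1 advances by 2 weekdays after a leap year and by 1 after a common year.
2100: Jan 1 is Friday.
2101: Saturday
2102: Sunday
2103: Monday
2104: Tuesday (leap)
2104 begins on a Tuesday and is a leap year.

2104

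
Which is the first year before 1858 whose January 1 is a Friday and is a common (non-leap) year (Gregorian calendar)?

1847

Jan 1 advances by 2 weekdays after a leap year and by 1 after a common year.
1858: Jan 1 is Friday.
1857: Thursday
1856: Tuesday (leap)
1855: Monday
1854: Sunday
1853: Saturday
1852: Thursday (leap)
1851: Wednesday
1850: Tuesday
1849: Monday
1848: Saturday (leap)
1847: Friday
1847 begins on a Friday and is a common year.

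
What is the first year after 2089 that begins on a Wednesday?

Jan 1 advances by 2 weekdays after a leap year and by 1 after a common year.
2089: Jan 1 is Saturday.
2090: Sunday
2091: Monday
2092: Tuesday (leap)
2093: Thursday
2094: Friday
2095: Saturday
2096: Sunday (leap)
2097: Tuesday
2098: Wednesday
2098 begins on a Wednesday

2098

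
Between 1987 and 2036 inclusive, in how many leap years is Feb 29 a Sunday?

Leap years in 1987–2036: 13 of them.
Feb 29 weekday advances by 5 (mod 7) from one leap year to the next four years later (or differs when a century non-leap intervenes).
Leap-day weekdays: 1988:Mon 1992:Sat 1996:Thu 2000:Tue 2004:Sun✓ 2008:Fri 2012:Wed 2016:Mon 2020:Sat 2024:Thu 2028:Tue 2032:Sun✓ 2036:Fri
Sunday: 2004, 2032 → 2.

2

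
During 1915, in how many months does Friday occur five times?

A month of length L has five Fridays iff its first Friday is on day ≤ L−28 (so day 1–3 in a 31-day month, 1–2 in a 30-day month, day 1 in a leap February).
Checking each month of 1915: Jan starts Fri (31d) ✓; Feb starts Mon (28d); Mar starts Mon (31d); Apr starts Thu (30d) ✓; May starts Sat (31d); Jun starts Tue (30d); Jul starts Thu (31d) ✓; Aug starts Sun (31d); Sep starts Wed (30d); Oct starts Fri (31d) ✓; Nov starts Mon (30d); Dec starts Wed (31d) ✓.
Five-Friday months: January, April, July, October, December → 5.

5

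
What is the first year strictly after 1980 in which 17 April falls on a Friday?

From one year to the next, a fixed date's weekday advances by 1, or by 2 when a Feb 29 lies between the two dates.
1980: April 17 is Thursday.
1981: Friday (+1)
17 April falls on a Friday in 1981.

1981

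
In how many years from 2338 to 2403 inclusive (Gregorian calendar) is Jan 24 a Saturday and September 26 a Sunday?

2

Check each year's weekday for Jan 24 and September 26:
  2338: Mon/Mon  2339: Tue/Tue  2340: Wed/Thu  2341: Fri/Fri  2342: Sat/Sat  2343: Sun/Sun  2344: Mon/Tue  2345: Wed/Wed  2346: Thu/Thu  2347: Fri/Fri  2348: Sat/Sun ✓  2349: Mon/Mon  2350: Tue/Tue  2351: Wed/Wed  …(38 more)…  2390: Wed/Wed  2391: Thu/Thu  2392: Fri/Sat  2393: Sun/Sun  2394: Mon/Mon  2395: Tue/Tue  2396: Wed/Thu  2397: Fri/Fri  2398: Sat/Sat  2399: Sun/Sun  2400: Mon/Tue  2401: Wed/Wed  2402: Thu/Thu  2403: Fri/Fri
Both conditions hold in: 2348, 2376 — 2.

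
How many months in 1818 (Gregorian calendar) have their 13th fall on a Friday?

3

Check the 13th of each month of 1818: Jan 13: Tue, Feb 13: Fri, Mar 13: Fri, Apr 13: Mon, May 13: Wed, Jun 13: Sat, Jul 13: Mon, Aug 13: Thu, Sep 13: Sun, Oct 13: Tue, Nov 13: Fri, Dec 13: Sun.
Friday occurs in February, March, November — 3 months.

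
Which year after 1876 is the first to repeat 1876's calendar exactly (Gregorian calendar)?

1916

Two years share a calendar iff Jan 1 falls on the same weekday and both are leap or both are common. 1876: Jan 1 is Saturday, leap year.
1877: Jan 1 Monday, common
1878: Jan 1 Tuesday, common
1879: Jan 1 Wednesday, common
1880: Jan 1 Thursday, leap
1881: Jan 1 Saturday, common
1882: Jan 1 Sunday, common
1883: Jan 1 Monday, common
1884: Jan 1 Tuesday, leap
1885: Jan 1 Thursday, common
1886: Jan 1 Friday, common
1887: Jan 1 Saturday, common
1888: Jan 1 Sunday, leap
1889: Jan 1 Tuesday, common
1890: Jan 1 Wednesday, common
1891: Jan 1 Thursday, common
1892: Jan 1 Friday, leap
1893: Jan 1 Sunday, common
1894: Jan 1 Monday, common
1895: Jan 1 Tuesday, common
1896: Jan 1 Wednesday, leap
1897: Jan 1 Friday, common
1898: Jan 1 Saturday, common
1899: Jan 1 Sunday, common
1900: Jan 1 Monday, common
1901: Jan 1 Tuesday, common
1902: Jan 1 Wednesday, common
1903: Jan 1 Thursday, common
1904: Jan 1 Friday, leap
1905: Jan 1 Sunday, common
1906: Jan 1 Monday, common
1907: Jan 1 Tuesday, common
1908: Jan 1 Wednesday, leap
1909: Jan 1 Friday, common
1910: Jan 1 Saturday, common
1911: Jan 1 Sunday, common
1912: Jan 1 Monday, leap
1913: Jan 1 Wednesday, common
1914: Jan 1 Thursday, common
1915: Jan 1 Friday, common
1916: Jan 1 Saturday, leap
1916 matches on both conditions.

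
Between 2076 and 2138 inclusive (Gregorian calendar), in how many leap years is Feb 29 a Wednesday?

3

Leap years in 2076–2138: 15 of them.
Feb 29 weekday advances by 5 (mod 7) from one leap year to the next four years later (or differs when a century non-leap intervenes).
Leap-day weekdays: 2076:Sat 2080:Thu 2084:Tue 2088:Sun 2092:Fri 2096:Wed✓ 2104:Fri 2108:Wed✓ 2112:Mon 2116:Sat 2120:Thu 2124:Tue 2128:Sun 2132:Fri 2136:Wed✓
Wednesday: 2096, 2108, 2136 → 3.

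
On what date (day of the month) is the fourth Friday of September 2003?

26

September 1, 2003 is a Monday, so the first Friday is the 5th.
The fourth Friday is 5 + 21 = 26.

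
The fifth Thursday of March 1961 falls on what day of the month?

March 1, 1961 is a Wednesday, so the first Thursday is the 2nd.
The fifth Thursday is 2 + 28 = 30.

30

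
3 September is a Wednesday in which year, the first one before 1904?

1902

From one year to the next, a fixed date's weekday advances by 1, or by 2 when a Feb 29 lies between the two dates.
1904: September 3 is Saturday.
1903: Thursday (−2)
1902: Wednesday (−1)
3 September falls on a Wednesday in 1902.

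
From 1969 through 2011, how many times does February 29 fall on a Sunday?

2

Leap years in 1969–2011: 10 of them.
Feb 29 weekday advances by 5 (mod 7) from one leap year to the next four years later (or differs when a century non-leap intervenes).
Leap-day weekdays: 1972:Tue 1976:Sun✓ 1980:Fri 1984:Wed 1988:Mon 1992:Sat 1996:Thu 2000:Tue 2004:Sun✓ 2008:Fri
Sunday: 1976, 2004 → 2.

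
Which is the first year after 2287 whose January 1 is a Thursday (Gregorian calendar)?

2291

Jan 1 advances by 2 weekdays after a leap year and by 1 after a common year.
2287: Jan 1 is Saturday.
2288: Sunday (leap)
2289: Tuesday
2290: Wednesday
2291: Thursday
2291 begins on a Thursday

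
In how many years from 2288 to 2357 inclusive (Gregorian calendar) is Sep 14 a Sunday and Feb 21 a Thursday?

Check each year's weekday for Sep 14 and Feb 21:
  2288: Fri/Tue  2289: Sat/Thu  2290: Sun/Fri  2291: Mon/Sat  2292: Wed/Sun  2293: Thu/Tue  2294: Fri/Wed  2295: Sat/Thu  2296: Mon/Fri  2297: Tue/Sun  2298: Wed/Mon  2299: Thu/Tue  2300: Fri/Wed  2301: Sat/Thu  …(42 more)…  2344: Thu/Mon  2345: Fri/Wed  2346: Sat/Thu  2347: Sun/Fri  2348: Tue/Sat  2349: Wed/Mon  2350: Thu/Tue  2351: Fri/Wed  2352: Sun/Thu ✓  2353: Mon/Sat  2354: Tue/Sun  2355: Wed/Mon  2356: Fri/Tue  2357: Sat/Thu
Both conditions hold in: 2324, 2352 — 2.

2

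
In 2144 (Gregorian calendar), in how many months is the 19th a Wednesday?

Check the 19th of each month of 2144: Jan 19: Sun, Feb 19: Wed, Mar 19: Thu, Apr 19: Sun, May 19: Tue, Jun 19: Fri, Jul 19: Sun, Aug 19: Wed, Sep 19: Sat, Oct 19: Mon, Nov 19: Thu, Dec 19: Sat.
Wednesday occurs in February, August — 2 months.

2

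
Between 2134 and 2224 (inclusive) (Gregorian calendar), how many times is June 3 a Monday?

Track June 3's weekday year by year (advancing +1, or +2 across a Feb 29):
  2134: Thu  2135: Fri (+1)  2136: Sun (+2)  2137: Mon (+1) ✓  2138: Tue (+1)
  2139: Wed (+1)  2140: Fri (+2)  2141: Sat (+1)  2142: Sun (+1)  2143: Mon (+1) ✓
  2144: Wed (+2)  2145: Thu (+1)  2146: Fri (+1)  2147: Sat (+1)  … (63 more years) …
  2211: Mon (+1) ✓  2212: Wed (+2)  2213: Thu (+1)  2214: Fri (+1)  2215: Sat (+1)
  2216: Mon (+2) ✓  2217: Tue (+1)  2218: Wed (+1)  2219: Thu (+1)  2220: Sat (+2)
  2221: Sun (+1)  2222: Mon (+1) ✓  2223: Tue (+1)  2224: Thu (+2)
Monday years: 2137, 2143, 2148, 2154, 2165, 2171, 2176, 2182, 2193, 2199, 2205, 2211, 2216, 2222 — 14 in total.

14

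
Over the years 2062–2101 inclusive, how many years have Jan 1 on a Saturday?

Track Jan 1's weekday year by year (advancing +1, or +2 across a Feb 29):
  2062: Sun  2063: Mon (+1)  2064: Tue (+1)  2065: Thu (+2)  2066: Fri (+1)
  2067: Sat (+1) ✓  2068: Sun (+1)  2069: Tue (+2)  2070: Wed (+1)  2071: Thu (+1)
  2072: Fri (+1)  2073: Sun (+2)  2074: Mon (+1)  2075: Tue (+1)  … (12 more years) …
  2088: Thu (+1)  2089: Sat (+2) ✓  2090: Sun (+1)  2091: Mon (+1)  2092: Tue (+1)
  2093: Thu (+2)  2094: Fri (+1)  2095: Sat (+1) ✓  2096: Sun (+1)  2097: Tue (+2)
  2098: Wed (+1)  2099: Thu (+1)  2100: Fri (+1)  2101: Sat (+1) ✓
Saturday years: 2067, 2078, 2084, 2089, 2095, 2101 — 6 in total.

6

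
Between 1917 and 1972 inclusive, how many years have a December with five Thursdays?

24

December has 31 days; it has five Thursdays when Thursday falls among the first (month-length − 28) days — i.e. when December 1 is one of Thursday/Wednesday/Tuesday.
December 1 by year: 1917:Sat 1918:Sun 1919:Mon 1920:Wed✓ 1921:Thu✓ 1922:Fri 1923:Sat 1924:Mon 1925:Tue✓ 1926:Wed✓ 1927:Thu✓ 1928:Sat 1929:Sun 1930:Mon 1931:Tue✓ …(26 more)… 1958:Mon 1959:Tue✓ 1960:Thu✓ 1961:Fri 1962:Sat 1963:Sun 1964:Tue✓ 1965:Wed✓ 1966:Thu✓ 1967:Fri 1968:Sun 1969:Mon 1970:Tue✓ 1971:Wed✓ 1972:Fri
Years with five Thursdays: 1920, 1921, 1925, 1926, 1927, 1931, 1932, 1936, 1937, 1938, 1942, 1943, 1948, 1949, 1953, 1954, 1955, 1959, 1960, 1964, 1965, 1966, 1970, 1971 → 24.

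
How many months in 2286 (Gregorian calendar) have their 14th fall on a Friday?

Check the 14th of each month of 2286: Jan 14: Thu, Feb 14: Sun, Mar 14: Sun, Apr 14: Wed, May 14: Fri, Jun 14: Mon, Jul 14: Wed, Aug 14: Sat, Sep 14: Tue, Oct 14: Thu, Nov 14: Sun, Dec 14: Tue.
Friday occurs in May — 1 month.

1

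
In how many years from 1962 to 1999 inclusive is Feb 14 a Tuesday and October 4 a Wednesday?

Check each year's weekday for Feb 14 and October 4:
  1962: Wed/Thu  1963: Thu/Fri  1964: Fri/Sun  1965: Sun/Mon  1966: Mon/Tue  1967: Tue/Wed ✓  1968: Wed/Fri  1969: Fri/Sat  1970: Sat/Sun  1971: Sun/Mon  1972: Mon/Wed  1973: Wed/Thu  1974: Thu/Fri  1975: Fri/Sat  …(10 more)…  1986: Fri/Sat  1987: Sat/Sun  1988: Sun/Tue  1989: Tue/Wed ✓  1990: Wed/Thu  1991: Thu/Fri  1992: Fri/Sun  1993: Sun/Mon  1994: Mon/Tue  1995: Tue/Wed ✓  1996: Wed/Fri  1997: Fri/Sat  1998: Sat/Sun  1999: Sun/Mon
Both conditions hold in: 1967, 1978, 1989, 1995 — 4.

4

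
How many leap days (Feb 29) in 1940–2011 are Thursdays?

3

Leap years in 1940–2011: 18 of them.
Feb 29 weekday advances by 5 (mod 7) from one leap year to the next four years later (or differs when a century non-leap intervenes).
Leap-day weekdays: 1940:Thu✓ 1944:Tue 1948:Sun 1952:Fri 1956:Wed 1960:Mon 1964:Sat 1968:Thu✓ 1972:Tue 1976:Sun 1980:Fri 1984:Wed 1988:Mon 1992:Sat 1996:Thu✓ 2000:Tue 2004:Sun 2008:Fri
Thursday: 1940, 1968, 1996 → 3.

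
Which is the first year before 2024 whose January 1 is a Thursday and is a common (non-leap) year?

2015

Jan 1 advances by 2 weekdays after a leap year and by 1 after a common year.
2024: Jan 1 is Monday (leap).
2023: Sunday
2022: Saturday
2021: Friday
2020: Wednesday (leap)
2019: Tuesday
2018: Monday
2017: Sunday
2016: Friday (leap)
2015: Thursday
2015 begins on a Thursday and is a common year.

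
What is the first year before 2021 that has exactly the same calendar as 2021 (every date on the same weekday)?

2010

Two years share a calendar iff Jan 1 falls on the same weekday and both are leap or both are common. 2021: Jan 1 is Friday, common year.
2020: Jan 1 Wednesday, leap
2019: Jan 1 Tuesday, common
2018: Jan 1 Monday, common
2017: Jan 1 Sunday, common
2016: Jan 1 Friday, leap
2015: Jan 1 Thursday, common
2014: Jan 1 Wednesday, common
2013: Jan 1 Tuesday, common
2012: Jan 1 Sunday, leap
2011: Jan 1 Saturday, common
2010: Jan 1 Friday, common
2010 matches on both conditions.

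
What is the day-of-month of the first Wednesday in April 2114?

April 1, 2114 is a Sunday, so the first Wednesday is the 4th.
The first Wednesday is 4 + 0 = 4.

4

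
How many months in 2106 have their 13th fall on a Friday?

Check the 13th of each month of 2106: Jan 13: Wed, Feb 13: Sat, Mar 13: Sat, Apr 13: Tue, May 13: Thu, Jun 13: Sun, Jul 13: Tue, Aug 13: Fri, Sep 13: Mon, Oct 13: Wed, Nov 13: Sat, Dec 13: Mon.
Friday occurs in August — 1 month.

1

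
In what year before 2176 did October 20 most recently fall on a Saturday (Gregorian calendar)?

2170

From one year to the next, a fixed date's weekday advances by 1, or by 2 when a Feb 29 lies between the two dates.
2176: October 20 is Sunday.
2175: Friday (−2)
2174: Thursday (−1)
2173: Wednesday (−1)
2172: Tuesday (−1)
2171: Sunday (−2)
2170: Saturday (−1)
October 20 falls on a Saturday in 2170.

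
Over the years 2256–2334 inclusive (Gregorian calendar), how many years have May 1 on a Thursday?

Track May 1's weekday year by year (advancing +1, or +2 across a Feb 29):
  2256: Thu ✓  2257: Fri (+1)  2258: Sat (+1)  2259: Sun (+1)  2260: Tue (+2)
  2261: Wed (+1)  2262: Thu (+1) ✓  2263: Fri (+1)  2264: Sun (+2)  2265: Mon (+1)
  2266: Tue (+1)  2267: Wed (+1)  2268: Fri (+2)  2269: Sat (+1)  … (51 more years) …
  2321: Sun (+1)  2322: Mon (+1)  2323: Tue (+1)  2324: Thu (+2) ✓  2325: Fri (+1)
  2326: Sat (+1)  2327: Sun (+1)  2328: Tue (+2)  2329: Wed (+1)  2330: Thu (+1) ✓
  2331: Fri (+1)  2332: Sun (+2)  2333: Mon (+1)  2334: Tue (+1)
Thursday years: 2256, 2262, 2273, 2279, 2284, 2290, 2302, 2313, 2319, 2324, 2330 — 11 in total.

11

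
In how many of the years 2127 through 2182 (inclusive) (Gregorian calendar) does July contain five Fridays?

July has 31 days; it has five Fridays when Friday falls among the first (month-length − 28) days — i.e. when July 1 is one of Friday/Thursday/Wednesday.
July 1 by year: 2127:Tue 2128:Thu✓ 2129:Fri✓ 2130:Sat 2131:Sun 2132:Tue 2133:Wed✓ 2134:Thu✓ 2135:Fri✓ 2136:Sun 2137:Mon 2138:Tue 2139:Wed✓ 2140:Fri✓ 2141:Sat …(26 more)… 2168:Fri✓ 2169:Sat 2170:Sun 2171:Mon 2172:Wed✓ 2173:Thu✓ 2174:Fri✓ 2175:Sat 2176:Mon 2177:Tue 2178:Wed✓ 2179:Thu✓ 2180:Sat 2181:Sun 2182:Mon
Years with five Fridays: 2128, 2129, 2133, 2134, 2135, 2139, 2140, 2144, 2145, 2146, 2150, 2151, 2156, 2157, 2161, 2162, 2163, 2167, 2168, 2172, 2173, 2174, 2178, 2179 → 24.

24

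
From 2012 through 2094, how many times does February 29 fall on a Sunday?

3

Leap years in 2012–2094: 21 of them.
Feb 29 weekday advances by 5 (mod 7) from one leap year to the next four years later (or differs when a century non-leap intervenes).
Leap-day weekdays: 2012:Wed 2016:Mon 2020:Sat 2024:Thu 2028:Tue 2032:Sun✓ 2036:Fri 2040:Wed 2044:Mon 2048:Sat 2052:Thu 2056:Tue 2060:Sun✓ 2064:Fri 2068:Wed 2072:Mon 2076:Sat 2080:Thu 2084:Tue 2088:Sun✓ 2092:Fri
Sunday: 2032, 2060, 2088 → 3.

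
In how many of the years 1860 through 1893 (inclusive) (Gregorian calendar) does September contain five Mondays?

September has 30 days; it has five Mondays when Monday falls among the first (month-length − 28) days — i.e. when September 1 is one of Monday/Sunday.
September 1 by year: 1860:Sat 1861:Sun✓ 1862:Mon✓ 1863:Tue 1864:Thu 1865:Fri 1866:Sat 1867:Sun✓ 1868:Tue 1869:Wed 1870:Thu 1871:Fri 1872:Sun✓ 1873:Mon✓ 1874:Tue …(4 more)… 1879:Mon✓ 1880:Wed 1881:Thu 1882:Fri 1883:Sat 1884:Mon✓ 1885:Tue 1886:Wed 1887:Thu 1888:Sat 1889:Sun✓ 1890:Mon✓ 1891:Tue 1892:Thu 1893:Fri
Years with five Mondays: 1861, 1862, 1867, 1872, 1873, 1878, 1879, 1884, 1889, 1890 → 10.

10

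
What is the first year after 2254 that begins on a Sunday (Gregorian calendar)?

2260

Jan 1 advances by 2 weekdays after a leap year and by 1 after a common year.
2254: Jan 1 is Sunday.
2255: Monday
2256: Tuesday (leap)
2257: Thursday
2258: Friday
2259: Saturday
2260: Sunday (leap)
2260 begins on a Sunday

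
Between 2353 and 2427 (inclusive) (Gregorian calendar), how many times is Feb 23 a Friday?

10

Track Feb 23's weekday year by year (advancing +1, or +2 across a Feb 29):
  2353: Mon  2354: Tue (+1)  2355: Wed (+1)  2356: Thu (+1)  2357: Sat (+2)
  2358: Sun (+1)  2359: Mon (+1)  2360: Tue (+1)  2361: Thu (+2)  2362: Fri (+1) ✓
  2363: Sat (+1)  2364: Sun (+1)  2365: Tue (+2)  2366: Wed (+1)  … (47 more years) …
  2414: Sun (+1)  2415: Mon (+1)  2416: Tue (+1)  2417: Thu (+2)  2418: Fri (+1) ✓
  2419: Sat (+1)  2420: Sun (+1)  2421: Tue (+2)  2422: Wed (+1)  2423: Thu (+1)
  2424: Fri (+1) ✓  2425: Sun (+2)  2426: Mon (+1)  2427: Tue (+1)
Friday years: 2362, 2368, 2373, 2379, 2390, 2396, 2401, 2407, 2418, 2424 — 10 in total.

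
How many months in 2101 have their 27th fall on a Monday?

1

Check the 27th of each month of 2101: Jan 27: Thu, Feb 27: Sun, Mar 27: Sun, Apr 27: Wed, May 27: Fri, Jun 27: Mon, Jul 27: Wed, Aug 27: Sat, Sep 27: Tue, Oct 27: Thu, Nov 27: Sun, Dec 27: Tue.
Monday occurs in June — 1 month.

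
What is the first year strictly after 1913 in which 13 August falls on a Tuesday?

From one year to the next, a fixed date's weekday advances by 1, or by 2 when a Feb 29 lies between the two dates.
1913: August 13 is Wednesday.
1914: Thursday (+1)
1915: Friday (+1)
1916: Sunday (+2)
1917: Monday (+1)
1918: Tuesday (+1)
13 August falls on a Tuesday in 1918.

1918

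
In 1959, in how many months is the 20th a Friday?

3

Check the 20th of each month of 1959: Jan 20: Tue, Feb 20: Fri, Mar 20: Fri, Apr 20: Mon, May 20: Wed, Jun 20: Sat, Jul 20: Mon, Aug 20: Thu, Sep 20: Sun, Oct 20: Tue, Nov 20: Fri, Dec 20: Sun.
Friday occurs in February, March, November — 3 months.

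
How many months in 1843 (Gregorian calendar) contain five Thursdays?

A month of length L has five Thursdays iff its first Thursday is on day ≤ L−28 (so day 1–3 in a 31-day month, 1–2 in a 30-day month, day 1 in a leap February).
Checking each month of 1843: Jan starts Sun (31d); Feb starts Wed (28d); Mar starts Wed (31d) ✓; Apr starts Sat (30d); May starts Mon (31d); Jun starts Thu (30d) ✓; Jul starts Sat (31d); Aug starts Tue (31d) ✓; Sep starts Fri (30d); Oct starts Sun (31d); Nov starts Wed (30d) ✓; Dec starts Fri (31d).
Five-Thursday months: March, June, August, November → 4.

4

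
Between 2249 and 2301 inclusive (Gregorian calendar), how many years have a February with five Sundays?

February has 28 days (29 in leap years); it has five Sundays when Sunday falls among the first (month-length − 28) days — i.e. when February 1 is Sunday in a leap year (never in a common year).
February 1 by year: 2249:Thu 2250:Fri 2251:Sat 2252:Sun✓ 2253:Tue 2254:Wed 2255:Thu 2256:Fri 2257:Sun 2258:Mon 2259:Tue 2260:Wed 2261:Fri 2262:Sat 2263:Sun …(23 more)… 2287:Tue 2288:Wed 2289:Fri 2290:Sat 2291:Sun 2292:Mon 2293:Wed 2294:Thu 2295:Fri 2296:Sat 2297:Mon 2298:Tue 2299:Wed 2300:Thu 2301:Fri
Years with five Sundays: 2252, 2280 → 2.

2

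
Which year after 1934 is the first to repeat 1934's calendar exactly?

Two years share a calendar iff Jan 1 falls on the same weekday and both are leap or both are common. 1934: Jan 1 is Monday, common year.
1935: Jan 1 Tuesday, common
1936: Jan 1 Wednesday, leap
1937: Jan 1 Friday, common
1938: Jan 1 Saturday, common
1939: Jan 1 Sunday, common
1940: Jan 1 Monday, leap
1941: Jan 1 Wednesday, common
1942: Jan 1 Thursday, common
1943: Jan 1 Friday, common
1944: Jan 1 Saturday, leap
1945: Jan 1 Monday, common
1945 matches on both conditions.

1945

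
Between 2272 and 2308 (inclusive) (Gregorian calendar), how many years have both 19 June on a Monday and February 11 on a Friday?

Check each year's weekday for 19 June and February 11:
  2272: Wed/Sun  2273: Thu/Tue  2274: Fri/Wed  2275: Sat/Thu  2276: Mon/Fri ✓  2277: Tue/Sun  2278: Wed/Mon  2279: Thu/Tue  2280: Sat/Wed  2281: Sun/Fri  2282: Mon/Sat  2283: Tue/Sun  2284: Thu/Mon  2285: Fri/Wed  …(9 more)…  2295: Wed/Mon  2296: Fri/Tue  2297: Sat/Thu  2298: Sun/Fri  2299: Mon/Sat  2300: Tue/Sun  2301: Wed/Mon  2302: Thu/Tue  2303: Fri/Wed  2304: Sun/Thu  2305: Mon/Sat  2306: Tue/Sun  2307: Wed/Mon  2308: Fri/Tue
Both conditions hold in: 2276 — 1.

1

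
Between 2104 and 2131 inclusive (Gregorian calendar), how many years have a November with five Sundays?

November has 30 days; it has five Sundays when Sunday falls among the first (month-length − 28) days — i.e. when November 1 is one of Sunday/Saturday.
November 1 by year: 2104:Sat✓ 2105:Sun✓ 2106:Mon 2107:Tue 2108:Thu 2109:Fri 2110:Sat✓ 2111:Sun✓ 2112:Tue 2113:Wed 2114:Thu 2115:Fri 2116:Sun✓ 2117:Mon 2118:Tue 2119:Wed 2120:Fri 2121:Sat✓ 2122:Sun✓ 2123:Mon 2124:Wed 2125:Thu 2126:Fri 2127:Sat✓ 2128:Mon 2129:Tue 2130:Wed 2131:Thu
Years with five Sundays: 2104, 2105, 2110, 2111, 2116, 2121, 2122, 2127 → 8.

8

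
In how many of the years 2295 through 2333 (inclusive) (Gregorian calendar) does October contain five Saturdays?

17

October has 31 days; it has five Saturdays when Saturday falls among the first (month-length − 28) days — i.e. when October 1 is one of Saturday/Friday/Thursday.
October 1 by year: 2295:Tue 2296:Thu✓ 2297:Fri✓ 2298:Sat✓ 2299:Sun 2300:Mon 2301:Tue 2302:Wed 2303:Thu✓ 2304:Sat✓ 2305:Sun 2306:Mon 2307:Tue 2308:Thu✓ 2309:Fri✓ …(9 more)… 2319:Wed 2320:Fri✓ 2321:Sat✓ 2322:Sun 2323:Mon 2324:Wed 2325:Thu✓ 2326:Fri✓ 2327:Sat✓ 2328:Mon 2329:Tue 2330:Wed 2331:Thu✓ 2332:Sat✓ 2333:Sun
Years with five Saturdays: 2296, 2297, 2298, 2303, 2304, 2308, 2309, 2310, 2314, 2315, 2320, 2321, 2325, 2326, 2327, 2331, 2332 → 17.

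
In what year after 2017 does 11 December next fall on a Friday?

From one year to the next, a fixed date's weekday advances by 1, or by 2 when a Feb 29 lies between the two dates.
2017: December 11 is Monday.
2018: Tuesday (+1)
2019: Wednesday (+1)
2020: Friday (+2)
11 December falls on a Friday in 2020.

2020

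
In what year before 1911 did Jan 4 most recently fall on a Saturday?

1908

From one year to the next, a fixed date's weekday advances by 1, or by 2 when a Feb 29 lies between the two dates.
1911: January 4 is Wednesday.
1910: Tuesday (−1)
1909: Monday (−1)
1908: Saturday (−2)
Jan 4 falls on a Saturday in 1908.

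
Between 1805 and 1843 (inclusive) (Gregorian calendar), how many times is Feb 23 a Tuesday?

6

Track Feb 23's weekday year by year (advancing +1, or +2 across a Feb 29):
  1805: Sat  1806: Sun (+1)  1807: Mon (+1)  1808: Tue (+1) ✓  1809: Thu (+2)
  1810: Fri (+1)  1811: Sat (+1)  1812: Sun (+1)  1813: Tue (+2) ✓  1814: Wed (+1)
  1815: Thu (+1)  1816: Fri (+1)  1817: Sun (+2)  1818: Mon (+1)  … (11 more years) …
  1830: Tue (+1) ✓  1831: Wed (+1)  1832: Thu (+1)  1833: Sat (+2)  1834: Sun (+1)
  1835: Mon (+1)  1836: Tue (+1) ✓  1837: Thu (+2)  1838: Fri (+1)  1839: Sat (+1)
  1840: Sun (+1)  1841: Tue (+2) ✓  1842: Wed (+1)  1843: Thu (+1)
Tuesday years: 1808, 1813, 1819, 1830, 1836, 1841 — 6 in total.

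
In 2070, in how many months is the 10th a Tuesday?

Check the 10th of each month of 2070: Jan 10: Fri, Feb 10: Mon, Mar 10: Mon, Apr 10: Thu, May 10: Sat, Jun 10: Tue, Jul 10: Thu, Aug 10: Sun, Sep 10: Wed, Oct 10: Fri, Nov 10: Mon, Dec 10: Wed.
Tuesday occurs in June — 1 month.

1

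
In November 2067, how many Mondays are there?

4

November 2067 has 30 days and begins on Tuesday.
The first Monday is November 7.
Mondays fall on 7, 14, 21, 28 — that's 4.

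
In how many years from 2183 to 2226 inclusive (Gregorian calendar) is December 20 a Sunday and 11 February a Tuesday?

Check each year's weekday for December 20 and 11 February:
  2183: Sat/Tue  2184: Mon/Wed  2185: Tue/Fri  2186: Wed/Sat  2187: Thu/Sun  2188: Sat/Mon  2189: Sun/Wed  2190: Mon/Thu  2191: Tue/Fri  2192: Thu/Sat  2193: Fri/Mon  2194: Sat/Tue  2195: Sun/Wed  2196: Tue/Thu  …(16 more)…  2213: Mon/Thu  2214: Tue/Fri  2215: Wed/Sat  2216: Fri/Sun  2217: Sat/Tue  2218: Sun/Wed  2219: Mon/Thu  2220: Wed/Fri  2221: Thu/Sun  2222: Fri/Mon  2223: Sat/Tue  2224: Mon/Wed  2225: Tue/Fri  2226: Wed/Sat
Both conditions hold in: 2212 — 1.

1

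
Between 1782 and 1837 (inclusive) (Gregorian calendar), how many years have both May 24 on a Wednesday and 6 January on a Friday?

6

Check each year's weekday for May 24 and 6 January:
  1782: Fri/Sun  1783: Sat/Mon  1784: Mon/Tue  1785: Tue/Thu  1786: Wed/Fri ✓  1787: Thu/Sat  1788: Sat/Sun  1789: Sun/Tue  1790: Mon/Wed  1791: Tue/Thu  1792: Thu/Fri  1793: Fri/Sun  1794: Sat/Mon  1795: Sun/Tue  …(28 more)…  1824: Mon/Tue  1825: Tue/Thu  1826: Wed/Fri ✓  1827: Thu/Sat  1828: Sat/Sun  1829: Sun/Tue  1830: Mon/Wed  1831: Tue/Thu  1832: Thu/Fri  1833: Fri/Sun  1834: Sat/Mon  1835: Sun/Tue  1836: Tue/Wed  1837: Wed/Fri ✓
Both conditions hold in: 1786, 1797, 1809, 1815, 1826, 1837 — 6.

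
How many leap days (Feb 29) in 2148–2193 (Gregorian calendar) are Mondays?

1

Leap years in 2148–2193: 12 of them.
Feb 29 weekday advances by 5 (mod 7) from one leap year to the next four years later (or differs when a century non-leap intervenes).
Leap-day weekdays: 2148:Thu 2152:Tue 2156:Sun 2160:Fri 2164:Wed 2168:Mon✓ 2172:Sat 2176:Thu 2180:Tue 2184:Sun 2188:Fri 2192:Wed
Monday: 2168 → 1.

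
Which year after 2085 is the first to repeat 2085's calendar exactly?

2091

Two years share a calendar iff Jan 1 falls on the same weekday and both are leap or both are common. 2085: Jan 1 is Monday, common year.
2086: Jan 1 Tuesday, common
2087: Jan 1 Wednesday, common
2088: Jan 1 Thursday, leap
2089: Jan 1 Saturday, common
2090: Jan 1 Sunday, common
2091: Jan 1 Monday, common
2091 matches on both conditions.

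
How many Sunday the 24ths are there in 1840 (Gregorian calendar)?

Check the 24th of each month of 1840: Jan 24: Fri, Feb 24: Mon, Mar 24: Tue, Apr 24: Fri, May 24: Sun, Jun 24: Wed, Jul 24: Fri, Aug 24: Mon, Sep 24: Thu, Oct 24: Sat, Nov 24: Tue, Dec 24: Thu.
Sunday occurs in May — 1 month.

1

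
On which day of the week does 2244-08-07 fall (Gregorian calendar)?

Wednesday

January 1, 2244 is a Monday.
August 7 is day 220 of the year, i.e. 219 days after Jan 1.
219 mod 7 = 2, so advance 2 weekdays from Monday: Wednesday.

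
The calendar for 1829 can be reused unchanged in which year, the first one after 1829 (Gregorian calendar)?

Two years share a calendar iff Jan 1 falls on the same weekday and both are leap or both are common. 1829: Jan 1 is Thursday, common year.
1830: Jan 1 Friday, common
1831: Jan 1 Saturday, common
1832: Jan 1 Sunday, leap
1833: Jan 1 Tuesday, common
1834: Jan 1 Wednesday, common
1835: Jan 1 Thursday, common
1835 matches on both conditions.

1835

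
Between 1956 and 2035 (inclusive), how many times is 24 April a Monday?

12

Track 24 April's weekday year by year (advancing +1, or +2 across a Feb 29):
  1956: Tue  1957: Wed (+1)  1958: Thu (+1)  1959: Fri (+1)  1960: Sun (+2)
  1961: Mon (+1) ✓  1962: Tue (+1)  1963: Wed (+1)  1964: Fri (+2)  1965: Sat (+1)
  1966: Sun (+1)  1967: Mon (+1) ✓  1968: Wed (+2)  1969: Thu (+1)  … (52 more years) …
  2022: Sun (+1)  2023: Mon (+1) ✓  2024: Wed (+2)  2025: Thu (+1)  2026: Fri (+1)
  2027: Sat (+1)  2028: Mon (+2) ✓  2029: Tue (+1)  2030: Wed (+1)  2031: Thu (+1)
  2032: Sat (+2)  2033: Sun (+1)  2034: Mon (+1) ✓  2035: Tue (+1)
Monday years: 1961, 1967, 1972, 1978, 1989, 1995, 2000, 2006, 2017, 2023, 2028, 2034 — 12 in total.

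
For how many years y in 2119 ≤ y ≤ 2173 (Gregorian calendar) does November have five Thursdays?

16

November has 30 days; it has five Thursdays when Thursday falls among the first (month-length − 28) days — i.e. when November 1 is one of Thursday/Wednesday.
November 1 by year: 2119:Wed✓ 2120:Fri 2121:Sat 2122:Sun 2123:Mon 2124:Wed✓ 2125:Thu✓ 2126:Fri 2127:Sat 2128:Mon 2129:Tue 2130:Wed✓ 2131:Thu✓ 2132:Sat 2133:Sun …(25 more)… 2159:Thu✓ 2160:Sat 2161:Sun 2162:Mon 2163:Tue 2164:Thu✓ 2165:Fri 2166:Sat 2167:Sun 2168:Tue 2169:Wed✓ 2170:Thu✓ 2171:Fri 2172:Sun 2173:Mon
Years with five Thursdays: 2119, 2124, 2125, 2130, 2131, 2136, 2141, 2142, 2147, 2152, 2153, 2158, 2159, 2164, 2169, 2170 → 16.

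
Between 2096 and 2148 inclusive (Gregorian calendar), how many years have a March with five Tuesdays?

March has 31 days; it has five Tuesdays when Tuesday falls among the first (month-length − 28) days — i.e. when March 1 is one of Tuesday/Monday/Sunday.
March 1 by year: 2096:Thu 2097:Fri 2098:Sat 2099:Sun✓ 2100:Mon✓ 2101:Tue✓ 2102:Wed 2103:Thu 2104:Sat 2105:Sun✓ 2106:Mon✓ 2107:Tue✓ 2108:Thu 2109:Fri 2110:Sat …(23 more)… 2134:Mon✓ 2135:Tue✓ 2136:Thu 2137:Fri 2138:Sat 2139:Sun✓ 2140:Tue✓ 2141:Wed 2142:Thu 2143:Fri 2144:Sun✓ 2145:Mon✓ 2146:Tue✓ 2147:Wed 2148:Fri
Years with five Tuesdays: 2099, 2100, 2101, 2105, 2106, 2107, 2111, 2112, 2116, 2117, 2118, 2122, 2123, 2128, 2129, 2133, 2134, 2135, 2139, 2140, 2144, 2145, 2146 → 23.

23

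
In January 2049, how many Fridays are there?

January 2049 has 31 days and begins on Friday.
The first Friday is January 1.
Fridays fall on 1, 8, 15, 22, 29 — that's 5.

5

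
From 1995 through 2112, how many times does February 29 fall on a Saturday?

Leap years in 1995–2112: 29 of them.
Feb 29 weekday advances by 5 (mod 7) from one leap year to the next four years later (or differs when a century non-leap intervenes).
Leap-day weekdays: 1996:Thu 2000:Tue 2004:Sun 2008:Fri 2012:Wed 2016:Mon 2020:Sat✓ 2024:Thu 2028:Tue 2032:Sun 2036:Fri 2040:Wed 2044:Mon …(3 more)… 2060:Sun 2064:Fri 2068:Wed 2072:Mon 2076:Sat✓ 2080:Thu 2084:Tue 2088:Sun 2092:Fri 2096:Wed 2104:Fri 2108:Wed 2112:Mon
Saturday: 2020, 2048, 2076 → 3.

3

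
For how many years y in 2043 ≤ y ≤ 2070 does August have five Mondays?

August has 31 days; it has five Mondays when Monday falls among the first (month-length − 28) days — i.e. when August 1 is one of Monday/Sunday/Saturday.
August 1 by year: 2043:Sat✓ 2044:Mon✓ 2045:Tue 2046:Wed 2047:Thu 2048:Sat✓ 2049:Sun✓ 2050:Mon✓ 2051:Tue 2052:Thu 2053:Fri 2054:Sat✓ 2055:Sun✓ 2056:Tue 2057:Wed 2058:Thu 2059:Fri 2060:Sun✓ 2061:Mon✓ 2062:Tue 2063:Wed 2064:Fri 2065:Sat✓ 2066:Sun✓ 2067:Mon✓ 2068:Wed 2069:Thu 2070:Fri
Years with five Mondays: 2043, 2044, 2048, 2049, 2050, 2054, 2055, 2060, 2061, 2065, 2066, 2067 → 12.

12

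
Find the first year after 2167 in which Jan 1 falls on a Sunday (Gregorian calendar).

Jan 1 advances by 2 weekdays after a leap year and by 1 after a common year.
2167: Jan 1 is Thursday.
2168: Friday (leap)
2169: Sunday
2169 begins on a Sunday

2169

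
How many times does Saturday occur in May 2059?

5

May 2059 has 31 days and begins on Thursday.
The first Saturday is May 3.
Saturdays fall on 3, 10, 17, 24, 31 — that's 5.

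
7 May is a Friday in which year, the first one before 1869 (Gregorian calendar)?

1858

From one year to the next, a fixed date's weekday advances by 1, or by 2 when a Feb 29 lies between the two dates.
1869: May 7 is Friday.
1868: Thursday (−1)
1867: Tuesday (−2)
1866: Monday (−1)
1865: Sunday (−1)
1864: Saturday (−1)
1863: Thursday (−2)
1862: Wednesday (−1)
1861: Tuesday (−1)
1860: Monday (−1)
1859: Saturday (−2)
1858: Friday (−1)
7 May falls on a Friday in 1858.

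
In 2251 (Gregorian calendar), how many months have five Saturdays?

A month of length L has five Saturdays iff its first Saturday is on day ≤ L−28 (so day 1–3 in a 31-day month, 1–2 in a 30-day month, day 1 in a leap February).
Checking each month of 2251: Jan starts Wed (31d); Feb starts Sat (28d); Mar starts Sat (31d) ✓; Apr starts Tue (30d); May starts Thu (31d) ✓; Jun starts Sun (30d); Jul starts Tue (31d); Aug starts Fri (31d) ✓; Sep starts Mon (30d); Oct starts Wed (31d); Nov starts Sat (30d) ✓; Dec starts Mon (31d).
Five-Saturday months: March, May, August, November → 4.

4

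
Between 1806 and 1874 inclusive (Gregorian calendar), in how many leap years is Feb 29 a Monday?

Leap years in 1806–1874: 17 of them.
Feb 29 weekday advances by 5 (mod 7) from one leap year to the next four years later (or differs when a century non-leap intervenes).
Leap-day weekdays: 1808:Mon✓ 1812:Sat 1816:Thu 1820:Tue 1824:Sun 1828:Fri 1832:Wed 1836:Mon✓ 1840:Sat 1844:Thu 1848:Tue 1852:Sun 1856:Fri 1860:Wed 1864:Mon✓ 1868:Sat 1872:Thu
Monday: 1808, 1836, 1864 → 3.

3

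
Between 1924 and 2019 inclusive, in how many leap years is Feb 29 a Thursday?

3

Leap years in 1924–2019: 24 of them.
Feb 29 weekday advances by 5 (mod 7) from one leap year to the next four years later (or differs when a century non-leap intervenes).
Leap-day weekdays: 1924:Fri 1928:Wed 1932:Mon 1936:Sat 1940:Thu✓ 1944:Tue 1948:Sun 1952:Fri 1956:Wed 1960:Mon 1964:Sat 1968:Thu✓ 1972:Tue 1976:Sun 1980:Fri 1984:Wed 1988:Mon 1992:Sat 1996:Thu✓ 2000:Tue 2004:Sun 2008:Fri 2012:Wed 2016:Mon
Thursday: 1940, 1968, 1996 → 3.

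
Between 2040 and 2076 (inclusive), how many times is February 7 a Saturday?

Track February 7's weekday year by year (advancing +1, or +2 across a Feb 29):
  2040: Tue  2041: Thu (+2)  2042: Fri (+1)  2043: Sat (+1) ✓  2044: Sun (+1)
  2045: Tue (+2)  2046: Wed (+1)  2047: Thu (+1)  2048: Fri (+1)  2049: Sun (+2)
  2050: Mon (+1)  2051: Tue (+1)  2052: Wed (+1)  2053: Fri (+2)  … (9 more years) …
  2063: Wed (+1)  2064: Thu (+1)  2065: Sat (+2) ✓  2066: Sun (+1)  2067: Mon (+1)
  2068: Tue (+1)  2069: Thu (+2)  2070: Fri (+1)  2071: Sat (+1) ✓  2072: Sun (+1)
  2073: Tue (+2)  2074: Wed (+1)  2075: Thu (+1)  2076: Fri (+1)
Saturday years: 2043, 2054, 2060, 2065, 2071 — 5 in total.

5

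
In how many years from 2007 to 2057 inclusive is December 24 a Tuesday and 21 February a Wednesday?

Check each year's weekday for December 24 and 21 February:
  2007: Mon/Wed  2008: Wed/Thu  2009: Thu/Sat  2010: Fri/Sun  2011: Sat/Mon  2012: Mon/Tue  2013: Tue/Thu  2014: Wed/Fri  2015: Thu/Sat  2016: Sat/Sun  2017: Sun/Tue  2018: Mon/Wed  2019: Tue/Thu  2020: Thu/Fri  …(23 more)…  2044: Sat/Sun  2045: Sun/Tue  2046: Mon/Wed  2047: Tue/Thu  2048: Thu/Fri  2049: Fri/Sun  2050: Sat/Mon  2051: Sun/Tue  2052: Tue/Wed ✓  2053: Wed/Fri  2054: Thu/Sat  2055: Fri/Sun  2056: Sun/Mon  2057: Mon/Wed
Both conditions hold in: 2024, 2052 — 2.

2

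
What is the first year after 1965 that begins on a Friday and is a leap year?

1988

Jan 1 advances by 2 weekdays after a leap year and by 1 after a common year.
1965: Jan 1 is Friday.
1966: Saturday
1967: Sunday
1968: Monday (leap)
1969: Wednesday
1970: Thursday
1971: Friday
1972: Saturday (leap)
1973: Monday
1974: Tuesday
1975: Wednesday
1976: Thursday (leap)
1977: Saturday
1978: Sunday
1979: Monday
1980: Tuesday (leap)
1981: Thursday
1982: Friday
1983: Saturday
1984: Sunday (leap)
1985: Tuesday
1986: Wednesday
1987: Thursday
1988: Friday (leap)
1988 begins on a Friday and is a leap year.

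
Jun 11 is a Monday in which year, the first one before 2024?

From one year to the next, a fixed date's weekday advances by 1, or by 2 when a Feb 29 lies between the two dates.
2024: June 11 is Tuesday.
2023: Sunday (−2)
2022: Saturday (−1)
2021: Friday (−1)
2020: Thursday (−1)
2019: Tuesday (−2)
2018: Monday (−1)
Jun 11 falls on a Monday in 2018.

2018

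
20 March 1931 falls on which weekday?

January 1, 1931 is a Thursday.
March 20 is day 79 of the year, i.e. 78 days after Jan 1.
78 mod 7 = 1, so advance 1 weekday from Thursday: Friday.

Friday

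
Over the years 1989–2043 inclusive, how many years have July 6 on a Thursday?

Track July 6's weekday year by year (advancing +1, or +2 across a Feb 29):
  1989: Thu ✓  1990: Fri (+1)  1991: Sat (+1)  1992: Mon (+2)  1993: Tue (+1)
  1994: Wed (+1)  1995: Thu (+1) ✓  1996: Sat (+2)  1997: Sun (+1)  1998: Mon (+1)
  1999: Tue (+1)  2000: Thu (+2) ✓  2001: Fri (+1)  2002: Sat (+1)  … (27 more years) …
  2030: Sat (+1)  2031: Sun (+1)  2032: Tue (+2)  2033: Wed (+1)  2034: Thu (+1) ✓
  2035: Fri (+1)  2036: Sun (+2)  2037: Mon (+1)  2038: Tue (+1)  2039: Wed (+1)
  2040: Fri (+2)  2041: Sat (+1)  2042: Sun (+1)  2043: Mon (+1)
Thursday years: 1989, 1995, 2000, 2006, 2017, 2023, 2028, 2034 — 8 in total.

8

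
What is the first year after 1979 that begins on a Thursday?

1981

Jan 1 advances by 2 weekdays after a leap year and by 1 after a common year.
1979: Jan 1 is Monday.
1980: Tuesday (leap)
1981: Thursday
1981 begins on a Thursday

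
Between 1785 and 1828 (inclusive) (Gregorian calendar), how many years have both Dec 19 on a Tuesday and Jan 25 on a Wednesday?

5

Check each year's weekday for Dec 19 and Jan 25:
  1785: Mon/Tue  1786: Tue/Wed ✓  1787: Wed/Thu  1788: Fri/Fri  1789: Sat/Sun  1790: Sun/Mon  1791: Mon/Tue  1792: Wed/Wed  1793: Thu/Fri  1794: Fri/Sat  1795: Sat/Sun  1796: Mon/Mon  1797: Tue/Wed ✓  1798: Wed/Thu  …(16 more)…  1815: Tue/Wed ✓  1816: Thu/Thu  1817: Fri/Sat  1818: Sat/Sun  1819: Sun/Mon  1820: Tue/Tue  1821: Wed/Thu  1822: Thu/Fri  1823: Fri/Sat  1824: Sun/Sun  1825: Mon/Tue  1826: Tue/Wed ✓  1827: Wed/Thu  1828: Fri/Fri
Both conditions hold in: 1786, 1797, 1809, 1815, 1826 — 5.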